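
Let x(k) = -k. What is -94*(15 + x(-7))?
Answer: -2068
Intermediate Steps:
-94*(15 + x(-7)) = -94*(15 - 1*(-7)) = -94*(15 + 7) = -94*22 = -2068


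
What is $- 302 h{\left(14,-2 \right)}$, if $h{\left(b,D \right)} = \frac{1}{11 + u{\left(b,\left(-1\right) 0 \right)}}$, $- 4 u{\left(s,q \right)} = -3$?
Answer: $- \frac{1208}{47} \approx -25.702$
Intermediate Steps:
$u{\left(s,q \right)} = \frac{3}{4}$ ($u{\left(s,q \right)} = \left(- \frac{1}{4}\right) \left(-3\right) = \frac{3}{4}$)
$h{\left(b,D \right)} = \frac{4}{47}$ ($h{\left(b,D \right)} = \frac{1}{11 + \frac{3}{4}} = \frac{1}{\frac{47}{4}} = \frac{4}{47}$)
$- 302 h{\left(14,-2 \right)} = \left(-302\right) \frac{4}{47} = - \frac{1208}{47}$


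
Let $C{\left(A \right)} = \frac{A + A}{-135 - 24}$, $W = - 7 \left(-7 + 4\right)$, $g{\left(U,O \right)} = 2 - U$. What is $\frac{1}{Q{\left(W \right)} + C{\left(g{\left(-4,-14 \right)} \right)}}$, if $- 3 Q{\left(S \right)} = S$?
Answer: $- \frac{53}{375} \approx -0.14133$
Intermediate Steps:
$W = 21$ ($W = \left(-7\right) \left(-3\right) = 21$)
$Q{\left(S \right)} = - \frac{S}{3}$
$C{\left(A \right)} = - \frac{2 A}{159}$ ($C{\left(A \right)} = \frac{2 A}{-159} = 2 A \left(- \frac{1}{159}\right) = - \frac{2 A}{159}$)
$\frac{1}{Q{\left(W \right)} + C{\left(g{\left(-4,-14 \right)} \right)}} = \frac{1}{\left(- \frac{1}{3}\right) 21 - \frac{2 \left(2 - -4\right)}{159}} = \frac{1}{-7 - \frac{2 \left(2 + 4\right)}{159}} = \frac{1}{-7 - \frac{4}{53}} = \frac{1}{- \frac{375}{53}} = - \frac{53}{375}$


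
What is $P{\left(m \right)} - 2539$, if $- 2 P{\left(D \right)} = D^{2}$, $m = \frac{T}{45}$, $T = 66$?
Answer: $- \frac{571517}{225} \approx -2540.1$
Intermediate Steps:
$m = \frac{22}{15}$ ($m = \frac{66}{45} = 66 \cdot \frac{1}{45} = \frac{22}{15} \approx 1.4667$)
$P{\left(D \right)} = - \frac{D^{2}}{2}$
$P{\left(m \right)} - 2539 = - \frac{\left(\frac{22}{15}\right)^{2}}{2} - 2539 = \left(- \frac{1}{2}\right) \frac{484}{225} - 2539 = - \frac{242}{225} - 2539 = - \frac{571517}{225}$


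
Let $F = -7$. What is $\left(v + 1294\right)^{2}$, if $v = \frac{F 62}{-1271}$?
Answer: $\frac{2816212624}{1681} \approx 1.6753 \cdot 10^{6}$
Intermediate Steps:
$v = \frac{14}{41}$ ($v = \frac{\left(-7\right) 62}{-1271} = \left(-434\right) \left(- \frac{1}{1271}\right) = \frac{14}{41} \approx 0.34146$)
$\left(v + 1294\right)^{2} = \left(\frac{14}{41} + 1294\right)^{2} = \left(\frac{53068}{41}\right)^{2} = \frac{2816212624}{1681}$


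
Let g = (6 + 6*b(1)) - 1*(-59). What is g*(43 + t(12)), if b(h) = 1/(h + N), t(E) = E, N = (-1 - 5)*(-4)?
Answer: 17941/5 ≈ 3588.2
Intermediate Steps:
N = 24 (N = -6*(-4) = 24)
b(h) = 1/(24 + h) (b(h) = 1/(h + 24) = 1/(24 + h))
g = 1631/25 (g = (6 + 6/(24 + 1)) - 1*(-59) = (6 + 6/25) + 59 = 156/25 + 59 = 1631/25 ≈ 65.240)
g*(43 + t(12)) = 1631*(43 + 12)/25 = (1631/25)*55 = 17941/5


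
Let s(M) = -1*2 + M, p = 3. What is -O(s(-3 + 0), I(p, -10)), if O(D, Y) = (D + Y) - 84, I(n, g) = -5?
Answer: 94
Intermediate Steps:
s(M) = -2 + M
O(D, Y) = -84 + D + Y
-O(s(-3 + 0), I(p, -10)) = -(-84 + (-2 + (-3 + 0)) - 5) = -(-84 + (-2 - 3) - 5) = -(-84 - 5 - 5) = -1*(-94) = 94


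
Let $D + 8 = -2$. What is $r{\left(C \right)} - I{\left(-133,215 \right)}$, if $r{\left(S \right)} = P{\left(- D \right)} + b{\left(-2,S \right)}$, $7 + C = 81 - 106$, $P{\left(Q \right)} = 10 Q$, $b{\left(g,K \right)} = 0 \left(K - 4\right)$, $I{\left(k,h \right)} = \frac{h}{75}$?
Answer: $\frac{1457}{15} \approx 97.133$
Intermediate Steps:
$I{\left(k,h \right)} = \frac{h}{75}$ ($I{\left(k,h \right)} = h \frac{1}{75} = \frac{h}{75}$)
$b{\left(g,K \right)} = 0$ ($b{\left(g,K \right)} = 0 \left(-4 + K\right) = 0$)
$D = -10$ ($D = -8 - 2 = -10$)
$C = -32$ ($C = -7 + \left(81 - 106\right) = -7 - 25 = -32$)
$r{\left(S \right)} = 100$ ($r{\left(S \right)} = 10 \left(\left(-1\right) \left(-10\right)\right) + 0 = 10 \cdot 10 + 0 = 100 + 0 = 100$)
$r{\left(C \right)} - I{\left(-133,215 \right)} = 100 - \frac{1}{75} \cdot 215 = 100 - \frac{43}{15} = \frac{1457}{15}$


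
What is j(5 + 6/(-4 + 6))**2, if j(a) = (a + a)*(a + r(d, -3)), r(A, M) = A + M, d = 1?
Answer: 9216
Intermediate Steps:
j(a) = 2*a*(-2 + a) (j(a) = (a + a)*(a + (1 - 3)) = (2*a)*(a - 2) = (2*a)*(-2 + a) = 2*a*(-2 + a))
j(5 + 6/(-4 + 6))**2 = (2*(5 + 6/(-4 + 6))*(-2 + (5 + 6/(-4 + 6))))**2 = (2*(5 + 6/2)*(-2 + (5 + 6/2)))**2 = (2*(5 + 6*(1/2))*(-2 + (5 + 6*(1/2))))**2 = (2*(5 + 3)*(-2 + (5 + 3)))**2 = (2*8*(-2 + 8))**2 = (2*8*6)**2 = 96**2 = 9216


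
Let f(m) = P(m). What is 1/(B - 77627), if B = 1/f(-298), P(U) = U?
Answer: -298/23132847 ≈ -1.2882e-5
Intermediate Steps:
f(m) = m
B = -1/298 (B = 1/(-298) = -1/298 ≈ -0.0033557)
1/(B - 77627) = 1/(-1/298 - 77627) = 1/(-23132847/298) = -298/23132847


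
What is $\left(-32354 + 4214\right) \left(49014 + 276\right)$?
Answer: $-1387020600$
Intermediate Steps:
$\left(-32354 + 4214\right) \left(49014 + 276\right) = \left(-28140\right) 49290 = -1387020600$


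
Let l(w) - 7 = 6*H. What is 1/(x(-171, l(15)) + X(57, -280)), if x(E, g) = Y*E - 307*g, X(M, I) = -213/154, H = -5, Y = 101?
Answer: -154/1572553 ≈ -9.7930e-5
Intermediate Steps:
X(M, I) = -213/154 (X(M, I) = -213*1/154 = -213/154)
l(w) = -23 (l(w) = 7 + 6*(-5) = 7 - 30 = -23)
x(E, g) = -307*g + 101*E (x(E, g) = 101*E - 307*g = -307*g + 101*E)
1/(x(-171, l(15)) + X(57, -280)) = 1/((-307*(-23) + 101*(-171)) - 213/154) = 1/((7061 - 17271) - 213/154) = 1/(-10210 - 213/154) = 1/(-1572553/154) = -154/1572553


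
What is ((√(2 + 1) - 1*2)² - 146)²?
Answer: 19369 + 1112*√3 ≈ 21295.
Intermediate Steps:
((√(2 + 1) - 1*2)² - 146)² = ((√3 - 2)² - 146)² = ((-2 + √3)² - 146)² = (-146 + (-2 + √3)²)²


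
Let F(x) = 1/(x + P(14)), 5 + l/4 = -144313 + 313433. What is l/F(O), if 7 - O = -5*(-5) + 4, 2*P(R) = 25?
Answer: -6426370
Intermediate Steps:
P(R) = 25/2 (P(R) = (½)*25 = 25/2)
O = -22 (O = 7 - (-5*(-5) + 4) = 7 - (25 + 4) = 7 - 1*29 = 7 - 29 = -22)
l = 676460 (l = -20 + 4*(-144313 + 313433) = -20 + 4*169120 = -20 + 676480 = 676460)
F(x) = 1/(25/2 + x) (F(x) = 1/(x + 25/2) = 1/(25/2 + x))
l/F(O) = 676460/((2/(25 + 2*(-22)))) = 676460/((2/(25 - 44))) = 676460/((2/(-19))) = 676460/((2*(-1/19))) = 676460/(-2/19) = 676460*(-19/2) = -6426370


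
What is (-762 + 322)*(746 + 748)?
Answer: -657360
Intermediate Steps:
(-762 + 322)*(746 + 748) = -440*1494 = -657360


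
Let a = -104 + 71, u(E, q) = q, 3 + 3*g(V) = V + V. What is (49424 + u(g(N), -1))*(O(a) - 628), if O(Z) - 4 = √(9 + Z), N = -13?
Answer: -30839952 + 98846*I*√6 ≈ -3.084e+7 + 2.4212e+5*I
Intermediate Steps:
g(V) = -1 + 2*V/3 (g(V) = -1 + (V + V)/3 = -1 + (2*V)/3 = -1 + 2*V/3)
a = -33
O(Z) = 4 + √(9 + Z)
(49424 + u(g(N), -1))*(O(a) - 628) = (49424 - 1)*((4 + √(9 - 33)) - 628) = 49423*((4 + √(-24)) - 628) = 49423*((4 + 2*I*√6) - 628) = 49423*(-624 + 2*I*√6) = -30839952 + 98846*I*√6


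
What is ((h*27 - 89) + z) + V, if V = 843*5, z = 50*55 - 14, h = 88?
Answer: 9238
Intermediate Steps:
z = 2736 (z = 2750 - 14 = 2736)
V = 4215
((h*27 - 89) + z) + V = ((88*27 - 89) + 2736) + 4215 = ((2376 - 89) + 2736) + 4215 = (2287 + 2736) + 4215 = 5023 + 4215 = 9238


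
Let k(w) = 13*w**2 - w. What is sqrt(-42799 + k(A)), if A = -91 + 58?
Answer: I*sqrt(28609) ≈ 169.14*I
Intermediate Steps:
A = -33
k(w) = -w + 13*w**2
sqrt(-42799 + k(A)) = sqrt(-42799 - 33*(-1 + 13*(-33))) = sqrt(-42799 - 33*(-1 - 429)) = sqrt(-42799 - 33*(-430)) = sqrt(-42799 + 14190) = sqrt(-28609) = I*sqrt(28609)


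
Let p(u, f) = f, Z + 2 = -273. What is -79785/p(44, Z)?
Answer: 15957/55 ≈ 290.13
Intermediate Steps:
Z = -275 (Z = -2 - 273 = -275)
-79785/p(44, Z) = -79785/(-275) = -79785*(-1/275) = 15957/55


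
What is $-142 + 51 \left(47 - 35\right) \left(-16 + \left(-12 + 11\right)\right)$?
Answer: $-10546$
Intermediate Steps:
$-142 + 51 \left(47 - 35\right) \left(-16 + \left(-12 + 11\right)\right) = -142 + 51 \cdot 12 \left(-16 - 1\right) = -142 + 51 \cdot 12 \left(-17\right) = -142 + 51 \left(-204\right) = -142 - 10404 = -10546$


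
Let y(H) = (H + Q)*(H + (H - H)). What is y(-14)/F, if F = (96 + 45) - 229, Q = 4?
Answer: -35/22 ≈ -1.5909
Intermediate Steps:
y(H) = H*(4 + H) (y(H) = (H + 4)*(H + (H - H)) = (4 + H)*(H + 0) = (4 + H)*H = H*(4 + H))
F = -88 (F = 141 - 229 = -88)
y(-14)/F = -14*(4 - 14)/(-88) = -14*(-10)*(-1/88) = 140*(-1/88) = -35/22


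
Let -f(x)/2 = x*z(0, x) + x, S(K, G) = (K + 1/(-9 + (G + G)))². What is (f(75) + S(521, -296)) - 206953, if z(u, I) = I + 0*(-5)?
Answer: 19174812447/361201 ≈ 53086.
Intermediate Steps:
z(u, I) = I (z(u, I) = I + 0 = I)
S(K, G) = (K + 1/(-9 + 2*G))²
f(x) = -2*x - 2*x² (f(x) = -2*(x*x + x) = -2*(x² + x) = -2*(x + x²) = -2*x - 2*x²)
(f(75) + S(521, -296)) - 206953 = (-2*75*(1 + 75) + (1 - 9*521 + 2*(-296)*521)²/(-9 + 2*(-296))²) - 206953 = (-2*75*76 + (1 - 4689 - 308432)²/(-9 - 592)²) - 206953 = (-11400 + (-313120)²/(-601)²) - 206953 = (-11400 + (1/361201)*98044134400) - 206953 = (-11400 + 98044134400/361201) - 206953 = 93926443000/361201 - 206953 = 19174812447/361201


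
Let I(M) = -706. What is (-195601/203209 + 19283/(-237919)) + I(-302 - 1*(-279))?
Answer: -3107603346872/4395207461 ≈ -707.04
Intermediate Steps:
(-195601/203209 + 19283/(-237919)) + I(-302 - 1*(-279)) = (-195601/203209 + 19283/(-237919)) - 706 = (-195601*1/203209 + 19283*(-1/237919)) - 706 = (-195601/203209 - 1753/21629) - 706 = -4586879406/4395207461 - 706 = -3107603346872/4395207461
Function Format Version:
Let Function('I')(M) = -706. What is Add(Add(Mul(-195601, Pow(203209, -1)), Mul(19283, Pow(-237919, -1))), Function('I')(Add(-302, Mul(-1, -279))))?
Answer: Rational(-3107603346872, 4395207461) ≈ -707.04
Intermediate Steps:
Add(Add(Mul(-195601, Pow(203209, -1)), Mul(19283, Pow(-237919, -1))), Function('I')(Add(-302, Mul(-1, -279)))) = Add(Add(Mul(-195601, Pow(203209, -1)), Mul(19283, Pow(-237919, -1))), -706) = Add(Add(Mul(-195601, Rational(1, 203209)), Mul(19283, Rational(-1, 237919))), -706) = Add(Add(Rational(-195601, 203209), Rational(-1753, 21629)), -706) = Add(Rational(-4586879406, 4395207461), -706) = Rational(-3107603346872, 4395207461)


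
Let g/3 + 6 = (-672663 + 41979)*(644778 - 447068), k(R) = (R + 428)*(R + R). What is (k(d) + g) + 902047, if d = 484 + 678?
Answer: -374073003731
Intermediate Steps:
d = 1162
k(R) = 2*R*(428 + R) (k(R) = (428 + R)*(2*R) = 2*R*(428 + R))
g = -374077600938 (g = -18 + 3*((-672663 + 41979)*(644778 - 447068)) = -18 + 3*(-630684*197710) = -18 + 3*(-124692533640) = -18 - 374077600920 = -374077600938)
(k(d) + g) + 902047 = (2*1162*(428 + 1162) - 374077600938) + 902047 = (2*1162*1590 - 374077600938) + 902047 = (3695160 - 374077600938) + 902047 = -374073905778 + 902047 = -374073003731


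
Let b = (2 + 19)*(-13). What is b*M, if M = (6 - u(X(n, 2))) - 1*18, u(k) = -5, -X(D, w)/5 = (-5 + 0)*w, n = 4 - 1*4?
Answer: 1911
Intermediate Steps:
n = 0 (n = 4 - 4 = 0)
X(D, w) = 25*w (X(D, w) = -5*(-5 + 0)*w = -(-25)*w = 25*w)
b = -273 (b = 21*(-13) = -273)
M = -7 (M = (6 - 1*(-5)) - 1*18 = (6 + 5) - 18 = 11 - 18 = -7)
b*M = -273*(-7) = 1911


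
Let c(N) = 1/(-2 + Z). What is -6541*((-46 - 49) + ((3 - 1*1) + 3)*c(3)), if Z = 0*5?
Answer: 1275495/2 ≈ 6.3775e+5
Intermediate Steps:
Z = 0
c(N) = -½ (c(N) = 1/(-2 + 0) = 1/(-2) = -½)
-6541*((-46 - 49) + ((3 - 1*1) + 3)*c(3)) = -6541*((-46 - 49) + ((3 - 1*1) + 3)*(-½)) = -6541*(-95 + ((3 - 1) + 3)*(-½)) = -6541*(-95 + (2 + 3)*(-½)) = -6541*(-95 + 5*(-½)) = -6541*(-95 - 5/2) = -6541*(-195/2) = 1275495/2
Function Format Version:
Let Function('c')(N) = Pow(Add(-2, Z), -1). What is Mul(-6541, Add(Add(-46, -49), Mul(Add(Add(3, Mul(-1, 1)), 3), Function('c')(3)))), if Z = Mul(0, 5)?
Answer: Rational(1275495, 2) ≈ 6.3775e+5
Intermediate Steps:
Z = 0
Function('c')(N) = Rational(-1, 2) (Function('c')(N) = Pow(Add(-2, 0), -1) = Pow(-2, -1) = Rational(-1, 2))
Mul(-6541, Add(Add(-46, -49), Mul(Add(Add(3, Mul(-1, 1)), 3), Function('c')(3)))) = Mul(-6541, Add(Add(-46, -49), Mul(Add(Add(3, Mul(-1, 1)), 3), Rational(-1, 2)))) = Mul(-6541, Add(-95, Mul(Add(Add(3, -1), 3), Rational(-1, 2)))) = Mul(-6541, Add(-95, Mul(Add(2, 3), Rational(-1, 2)))) = Mul(-6541, Add(-95, Mul(5, Rational(-1, 2)))) = Mul(-6541, Add(-95, Rational(-5, 2))) = Mul(-6541, Rational(-195, 2)) = Rational(1275495, 2)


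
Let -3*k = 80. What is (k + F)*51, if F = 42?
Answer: 782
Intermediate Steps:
k = -80/3 (k = -⅓*80 = -80/3 ≈ -26.667)
(k + F)*51 = (-80/3 + 42)*51 = (46/3)*51 = 782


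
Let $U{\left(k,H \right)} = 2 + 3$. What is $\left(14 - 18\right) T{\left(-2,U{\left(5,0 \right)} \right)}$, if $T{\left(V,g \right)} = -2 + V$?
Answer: $16$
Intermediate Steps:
$U{\left(k,H \right)} = 5$
$\left(14 - 18\right) T{\left(-2,U{\left(5,0 \right)} \right)} = \left(14 - 18\right) \left(-2 - 2\right) = \left(-4\right) \left(-4\right) = 16$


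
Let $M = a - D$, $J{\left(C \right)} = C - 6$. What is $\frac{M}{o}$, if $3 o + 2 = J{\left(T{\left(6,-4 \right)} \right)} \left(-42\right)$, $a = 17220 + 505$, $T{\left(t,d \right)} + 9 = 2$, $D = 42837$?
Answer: $- \frac{9417}{68} \approx -138.49$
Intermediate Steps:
$T{\left(t,d \right)} = -7$ ($T{\left(t,d \right)} = -9 + 2 = -7$)
$J{\left(C \right)} = -6 + C$
$a = 17725$
$M = -25112$ ($M = 17725 - 42837 = -25112$)
$o = \frac{544}{3}$ ($o = - \frac{2}{3} + \frac{\left(-6 - 7\right) \left(-42\right)}{3} = - \frac{2}{3} + \frac{\left(-13\right) \left(-42\right)}{3} = - \frac{2}{3} + \frac{1}{3} \cdot 546 = - \frac{2}{3} + 182 = \frac{544}{3} \approx 181.33$)
$\frac{M}{o} = - \frac{25112}{\frac{544}{3}} = \left(-25112\right) \frac{3}{544} = - \frac{9417}{68}$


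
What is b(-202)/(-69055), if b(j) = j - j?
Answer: 0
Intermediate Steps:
b(j) = 0
b(-202)/(-69055) = 0/(-69055) = 0*(-1/69055) = 0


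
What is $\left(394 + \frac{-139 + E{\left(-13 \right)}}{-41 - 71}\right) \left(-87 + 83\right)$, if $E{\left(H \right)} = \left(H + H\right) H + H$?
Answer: $- \frac{21971}{14} \approx -1569.4$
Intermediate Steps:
$E{\left(H \right)} = H + 2 H^{2}$ ($E{\left(H \right)} = 2 H H + H = 2 H^{2} + H = H + 2 H^{2}$)
$\left(394 + \frac{-139 + E{\left(-13 \right)}}{-41 - 71}\right) \left(-87 + 83\right) = \left(394 + \frac{-139 - 13 \left(1 + 2 \left(-13\right)\right)}{-41 - 71}\right) \left(-87 + 83\right) = \left(394 + \frac{-139 - 13 \left(1 - 26\right)}{-112}\right) \left(-4\right) = \left(394 + \left(-139 - -325\right) \left(- \frac{1}{112}\right)\right) \left(-4\right) = \left(394 + \left(-139 + 325\right) \left(- \frac{1}{112}\right)\right) \left(-4\right) = \left(394 + 186 \left(- \frac{1}{112}\right)\right) \left(-4\right) = \left(394 - \frac{93}{56}\right) \left(-4\right) = \frac{21971}{56} \left(-4\right) = - \frac{21971}{14}$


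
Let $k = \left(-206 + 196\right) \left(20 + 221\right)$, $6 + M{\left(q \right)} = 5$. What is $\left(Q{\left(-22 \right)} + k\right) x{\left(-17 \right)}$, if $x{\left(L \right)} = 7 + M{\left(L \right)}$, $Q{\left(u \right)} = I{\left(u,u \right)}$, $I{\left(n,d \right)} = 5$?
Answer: $-14430$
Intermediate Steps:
$M{\left(q \right)} = -1$ ($M{\left(q \right)} = -6 + 5 = -1$)
$Q{\left(u \right)} = 5$
$k = -2410$ ($k = \left(-10\right) 241 = -2410$)
$x{\left(L \right)} = 6$ ($x{\left(L \right)} = 7 - 1 = 6$)
$\left(Q{\left(-22 \right)} + k\right) x{\left(-17 \right)} = \left(5 - 2410\right) 6 = \left(-2405\right) 6 = -14430$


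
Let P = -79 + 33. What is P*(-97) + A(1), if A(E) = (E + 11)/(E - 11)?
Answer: 22304/5 ≈ 4460.8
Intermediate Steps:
P = -46
A(E) = (11 + E)/(-11 + E)
P*(-97) + A(1) = -46*(-97) + (11 + 1)/(-11 + 1) = 4462 + 12/(-10) = 4462 - ⅒*12 = 4462 - 6/5 = 22304/5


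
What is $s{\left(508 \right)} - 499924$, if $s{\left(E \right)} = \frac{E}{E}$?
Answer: $-499923$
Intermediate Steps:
$s{\left(E \right)} = 1$
$s{\left(508 \right)} - 499924 = 1 - 499924 = -499923$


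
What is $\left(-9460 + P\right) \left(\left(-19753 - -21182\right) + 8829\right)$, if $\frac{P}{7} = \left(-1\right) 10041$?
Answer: $-818044726$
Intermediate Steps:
$P = -70287$ ($P = 7 \left(\left(-1\right) 10041\right) = 7 \left(-10041\right) = -70287$)
$\left(-9460 + P\right) \left(\left(-19753 - -21182\right) + 8829\right) = \left(-9460 - 70287\right) \left(\left(-19753 - -21182\right) + 8829\right) = - 79747 \left(\left(-19753 + 21182\right) + 8829\right) = - 79747 \left(1429 + 8829\right) = \left(-79747\right) 10258 = -818044726$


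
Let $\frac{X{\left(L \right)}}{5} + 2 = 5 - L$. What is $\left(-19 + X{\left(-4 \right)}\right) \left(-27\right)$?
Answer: $-432$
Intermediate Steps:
$X{\left(L \right)} = 15 - 5 L$ ($X{\left(L \right)} = -10 + 5 \left(5 - L\right) = -10 - \left(-25 + 5 L\right) = 15 - 5 L$)
$\left(-19 + X{\left(-4 \right)}\right) \left(-27\right) = \left(-19 + \left(15 - -20\right)\right) \left(-27\right) = \left(-19 + \left(15 + 20\right)\right) \left(-27\right) = \left(-19 + 35\right) \left(-27\right) = 16 \left(-27\right) = -432$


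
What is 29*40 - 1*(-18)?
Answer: 1178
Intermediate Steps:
29*40 - 1*(-18) = 1160 + 18 = 1178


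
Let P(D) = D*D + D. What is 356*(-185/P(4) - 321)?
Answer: -117569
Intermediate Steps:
P(D) = D + D**2 (P(D) = D**2 + D = D + D**2)
356*(-185/P(4) - 321) = 356*(-185*1/(4*(1 + 4)) - 321) = 356*(-185/(4*5) - 321) = 356*(-185/20 - 321) = 356*(-185*1/20 - 321) = 356*(-37/4 - 321) = 356*(-1321/4) = -117569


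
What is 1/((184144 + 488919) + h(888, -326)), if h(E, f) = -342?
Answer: 1/672721 ≈ 1.4865e-6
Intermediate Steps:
1/((184144 + 488919) + h(888, -326)) = 1/((184144 + 488919) - 342) = 1/(673063 - 342) = 1/672721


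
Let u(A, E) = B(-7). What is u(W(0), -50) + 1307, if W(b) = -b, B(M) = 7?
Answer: 1314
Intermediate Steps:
u(A, E) = 7
u(W(0), -50) + 1307 = 7 + 1307 = 1314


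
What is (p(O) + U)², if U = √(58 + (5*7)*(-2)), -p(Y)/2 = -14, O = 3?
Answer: 772 + 112*I*√3 ≈ 772.0 + 193.99*I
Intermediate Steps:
p(Y) = 28 (p(Y) = -2*(-14) = 28)
U = 2*I*√3 (U = √(58 + 35*(-2)) = √(58 - 70) = √(-12) = 2*I*√3 ≈ 3.4641*I)
(p(O) + U)² = (28 + 2*I*√3)²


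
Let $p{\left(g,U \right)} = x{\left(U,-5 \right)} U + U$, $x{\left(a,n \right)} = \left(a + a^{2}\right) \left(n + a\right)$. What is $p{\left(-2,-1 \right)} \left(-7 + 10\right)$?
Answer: $-3$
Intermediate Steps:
$x{\left(a,n \right)} = \left(a + n\right) \left(a + a^{2}\right)$ ($x{\left(a,n \right)} = \left(a + a^{2}\right) \left(a + n\right) = \left(a + n\right) \left(a + a^{2}\right)$)
$p{\left(g,U \right)} = U + U^{2} \left(-5 + U^{2} - 4 U\right)$ ($p{\left(g,U \right)} = U \left(U - 5 + U^{2} + U \left(-5\right)\right) U + U = U \left(U - 5 + U^{2} - 5 U\right) U + U = U \left(-5 + U^{2} - 4 U\right) U + U = U^{2} \left(-5 + U^{2} - 4 U\right) + U = U + U^{2} \left(-5 + U^{2} - 4 U\right)$)
$p{\left(-2,-1 \right)} \left(-7 + 10\right) = - (1 - \left(-5 + \left(-1\right)^{2} - -4\right)) \left(-7 + 10\right) = - (1 - \left(-5 + 1 + 4\right)) 3 = - (1 - 0) 3 = - (1 + 0) 3 = \left(-1\right) 1 \cdot 3 = \left(-1\right) 3 = -3$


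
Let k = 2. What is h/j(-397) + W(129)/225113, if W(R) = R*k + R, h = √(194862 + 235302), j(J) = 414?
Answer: 387/225113 + √11949/69 ≈ 1.5859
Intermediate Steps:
h = 6*√11949 (h = √430164 = 6*√11949 ≈ 655.87)
W(R) = 3*R (W(R) = R*2 + R = 2*R + R = 3*R)
h/j(-397) + W(129)/225113 = (6*√11949)/414 + (3*129)/225113 = (6*√11949)*(1/414) + 387*(1/225113) = √11949/69 + 387/225113 = 387/225113 + √11949/69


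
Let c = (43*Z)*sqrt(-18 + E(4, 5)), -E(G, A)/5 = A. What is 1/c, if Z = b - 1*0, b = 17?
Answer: -I*sqrt(43)/31433 ≈ -0.00020862*I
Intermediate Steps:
E(G, A) = -5*A
Z = 17 (Z = 17 - 1*0 = 17 + 0 = 17)
c = 731*I*sqrt(43) (c = (43*17)*sqrt(-18 - 5*5) = 731*sqrt(-18 - 25) = 731*sqrt(-43) = 731*(I*sqrt(43)) = 731*I*sqrt(43) ≈ 4793.5*I)
1/c = 1/(731*I*sqrt(43)) = -I*sqrt(43)/31433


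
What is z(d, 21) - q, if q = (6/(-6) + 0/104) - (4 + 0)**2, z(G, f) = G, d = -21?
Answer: -4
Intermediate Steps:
q = -17 (q = (6*(-1/6) + 0*(1/104)) - 1*4**2 = (-1 + 0) - 1*16 = -1 - 16 = -17)
z(d, 21) - q = -21 - 1*(-17) = -21 + 17 = -4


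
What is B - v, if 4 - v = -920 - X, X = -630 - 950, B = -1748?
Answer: -1092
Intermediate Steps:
X = -1580
v = -656 (v = 4 - (-920 - 1*(-1580)) = 4 - (-920 + 1580) = 4 - 1*660 = 4 - 660 = -656)
B - v = -1748 - 1*(-656) = -1748 + 656 = -1092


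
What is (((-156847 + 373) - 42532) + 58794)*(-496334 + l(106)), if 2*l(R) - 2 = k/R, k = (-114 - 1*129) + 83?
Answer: 3688373266068/53 ≈ 6.9592e+10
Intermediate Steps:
k = -160 (k = (-114 - 129) + 83 = -243 + 83 = -160)
l(R) = 1 - 80/R (l(R) = 1 + (-160/R)/2 = 1 - 80/R)
(((-156847 + 373) - 42532) + 58794)*(-496334 + l(106)) = (((-156847 + 373) - 42532) + 58794)*(-496334 + (-80 + 106)/106) = ((-156474 - 42532) + 58794)*(-496334 + (1/106)*26) = (-199006 + 58794)*(-496334 + 13/53) = -140212*(-26305689/53) = 3688373266068/53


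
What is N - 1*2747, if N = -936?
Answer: -3683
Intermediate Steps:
N - 1*2747 = -936 - 1*2747 = -936 - 2747 = -3683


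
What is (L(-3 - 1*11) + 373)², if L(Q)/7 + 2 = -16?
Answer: 61009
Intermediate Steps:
L(Q) = -126 (L(Q) = -14 + 7*(-16) = -14 - 112 = -126)
(L(-3 - 1*11) + 373)² = (-126 + 373)² = 247² = 61009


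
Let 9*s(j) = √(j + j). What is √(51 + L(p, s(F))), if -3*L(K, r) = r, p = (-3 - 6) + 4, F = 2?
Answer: 5*√165/9 ≈ 7.1362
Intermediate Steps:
p = -5 (p = -9 + 4 = -5)
s(j) = √2*√j/9 (s(j) = √(j + j)/9 = √(2*j)/9 = (√2*√j)/9 = √2*√j/9)
L(K, r) = -r/3
√(51 + L(p, s(F))) = √(51 - √2*√2/27) = √(51 - ⅓*2/9) = √(51 - 2/27) = √(1375/27) = 5*√165/9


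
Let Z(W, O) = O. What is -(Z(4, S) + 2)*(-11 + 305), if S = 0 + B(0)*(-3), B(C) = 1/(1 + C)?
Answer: 294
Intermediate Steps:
S = -3 (S = 0 - 3/(1 + 0) = 0 - 3/1 = 0 + 1*(-3) = 0 - 3 = -3)
-(Z(4, S) + 2)*(-11 + 305) = -(-3 + 2)*(-11 + 305) = -(-1)*294 = -1*(-294) = 294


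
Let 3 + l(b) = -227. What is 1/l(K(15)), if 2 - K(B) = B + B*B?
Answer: -1/230 ≈ -0.0043478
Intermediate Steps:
K(B) = 2 - B - B**2 (K(B) = 2 - (B + B*B) = 2 - (B + B**2) = 2 + (-B - B**2) = 2 - B - B**2)
l(b) = -230 (l(b) = -3 - 227 = -230)
1/l(K(15)) = 1/(-230) = -1/230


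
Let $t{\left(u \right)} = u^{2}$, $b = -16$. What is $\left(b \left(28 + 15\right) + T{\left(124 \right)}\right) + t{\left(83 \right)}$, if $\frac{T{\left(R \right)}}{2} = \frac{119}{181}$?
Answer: $\frac{1122619}{181} \approx 6202.3$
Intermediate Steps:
$T{\left(R \right)} = \frac{238}{181}$ ($T{\left(R \right)} = 2 \cdot \frac{119}{181} = \frac{238}{181}$)
$\left(b \left(28 + 15\right) + T{\left(124 \right)}\right) + t{\left(83 \right)} = \left(- 16 \left(28 + 15\right) + \frac{238}{181}\right) + 83^{2} = \left(\left(-16\right) 43 + \frac{238}{181}\right) + 6889 = \left(-688 + \frac{238}{181}\right) + 6889 = - \frac{124290}{181} + 6889 = \frac{1122619}{181}$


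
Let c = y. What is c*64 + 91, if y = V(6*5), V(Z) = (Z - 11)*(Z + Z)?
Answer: 73051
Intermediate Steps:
V(Z) = 2*Z*(-11 + Z) (V(Z) = (-11 + Z)*(2*Z) = 2*Z*(-11 + Z))
y = 1140 (y = 2*(6*5)*(-11 + 6*5) = 2*30*(-11 + 30) = 2*30*19 = 1140)
c = 1140
c*64 + 91 = 1140*64 + 91 = 72960 + 91 = 73051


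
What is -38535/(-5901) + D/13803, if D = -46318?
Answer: 12313147/3878643 ≈ 3.1746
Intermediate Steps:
-38535/(-5901) + D/13803 = -38535/(-5901) - 46318/13803 = -38535*(-1/5901) - 46318*1/13803 = 1835/281 - 46318/13803 = 12313147/3878643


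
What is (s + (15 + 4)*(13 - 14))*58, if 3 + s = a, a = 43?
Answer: 1218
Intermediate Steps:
s = 40 (s = -3 + 43 = 40)
(s + (15 + 4)*(13 - 14))*58 = (40 + (15 + 4)*(13 - 14))*58 = (40 + 19*(-1))*58 = (40 - 19)*58 = 21*58 = 1218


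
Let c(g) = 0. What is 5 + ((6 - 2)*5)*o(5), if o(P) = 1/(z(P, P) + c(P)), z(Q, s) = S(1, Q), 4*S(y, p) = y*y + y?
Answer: 45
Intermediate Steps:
S(y, p) = y/4 + y**2/4 (S(y, p) = (y*y + y)/4 = (y**2 + y)/4 = (y + y**2)/4 = y/4 + y**2/4)
z(Q, s) = 1/2 (z(Q, s) = (1/4)*1*(1 + 1) = (1/4)*1*2 = 1/2)
o(P) = 2 (o(P) = 1/(1/2 + 0) = 1/(1/2) = 2)
5 + ((6 - 2)*5)*o(5) = 5 + ((6 - 2)*5)*2 = 5 + (4*5)*2 = 5 + 20*2 = 5 + 40 = 45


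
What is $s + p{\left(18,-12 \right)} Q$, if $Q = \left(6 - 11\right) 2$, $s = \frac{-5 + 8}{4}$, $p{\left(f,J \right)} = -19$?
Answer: $\frac{763}{4} \approx 190.75$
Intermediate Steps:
$s = \frac{3}{4}$ ($s = 3 \cdot \frac{1}{4} = \frac{3}{4} \approx 0.75$)
$Q = -10$ ($Q = \left(-5\right) 2 = -10$)
$s + p{\left(18,-12 \right)} Q = \frac{3}{4} - -190 = \frac{3}{4} + 190 = \frac{763}{4}$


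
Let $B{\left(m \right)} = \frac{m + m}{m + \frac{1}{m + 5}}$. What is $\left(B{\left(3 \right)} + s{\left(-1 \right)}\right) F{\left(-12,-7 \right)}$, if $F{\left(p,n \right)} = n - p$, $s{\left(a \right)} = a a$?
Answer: $\frac{73}{5} \approx 14.6$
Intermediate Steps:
$s{\left(a \right)} = a^{2}$
$B{\left(m \right)} = \frac{2 m}{m + \frac{1}{5 + m}}$
$\left(B{\left(3 \right)} + s{\left(-1 \right)}\right) F{\left(-12,-7 \right)} = \left(2 \cdot 3 \frac{1}{1 + 3^{2} + 5 \cdot 3} \left(5 + 3\right) + \left(-1\right)^{2}\right) \left(-7 - -12\right) = \left(2 \cdot 3 \frac{1}{1 + 9 + 15} \cdot 8 + 1\right) \left(-7 + 12\right) = \left(2 \cdot 3 \cdot \frac{1}{25} \cdot 8 + 1\right) 5 = \left(\frac{48}{25} + 1\right) 5 = \frac{73}{25} \cdot 5 = \frac{73}{5}$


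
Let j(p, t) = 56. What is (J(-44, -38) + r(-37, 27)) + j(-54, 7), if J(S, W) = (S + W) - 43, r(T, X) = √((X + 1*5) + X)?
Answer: -69 + √59 ≈ -61.319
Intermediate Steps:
r(T, X) = √(5 + 2*X) (r(T, X) = √((X + 5) + X) = √((5 + X) + X) = √(5 + 2*X))
J(S, W) = -43 + S + W
(J(-44, -38) + r(-37, 27)) + j(-54, 7) = ((-43 - 44 - 38) + √(5 + 2*27)) + 56 = (-125 + √(5 + 54)) + 56 = (-125 + √59) + 56 = -69 + √59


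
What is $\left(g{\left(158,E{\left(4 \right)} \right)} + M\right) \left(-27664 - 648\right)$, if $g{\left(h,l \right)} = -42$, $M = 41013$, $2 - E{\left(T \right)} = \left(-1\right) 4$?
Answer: $-1159970952$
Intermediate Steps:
$E{\left(T \right)} = 6$ ($E{\left(T \right)} = 2 - \left(-1\right) 4 = 2 - -4 = 2 + 4 = 6$)
$\left(g{\left(158,E{\left(4 \right)} \right)} + M\right) \left(-27664 - 648\right) = \left(-42 + 41013\right) \left(-27664 - 648\right) = 40971 \left(-28312\right) = -1159970952$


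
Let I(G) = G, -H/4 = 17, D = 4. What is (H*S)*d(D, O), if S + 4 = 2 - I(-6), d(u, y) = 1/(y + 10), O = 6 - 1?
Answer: -272/15 ≈ -18.133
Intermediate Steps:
H = -68 (H = -4*17 = -68)
O = 5
d(u, y) = 1/(10 + y)
S = 4 (S = -4 + (2 - 1*(-6)) = -4 + (2 + 6) = -4 + 8 = 4)
(H*S)*d(D, O) = (-68*4)/(10 + 5) = -272/15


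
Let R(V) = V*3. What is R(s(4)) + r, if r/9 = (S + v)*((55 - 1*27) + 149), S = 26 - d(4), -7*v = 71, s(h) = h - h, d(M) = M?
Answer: 132219/7 ≈ 18888.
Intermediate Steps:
s(h) = 0
R(V) = 3*V
v = -71/7 (v = -1/7*71 = -71/7 ≈ -10.143)
S = 22 (S = 26 - 1*4 = 26 - 4 = 22)
r = 132219/7 (r = 9*((22 - 71/7)*((55 - 1*27) + 149)) = 9*(83*((55 - 27) + 149)/7) = 9*(83*(28 + 149)/7) = 9*((83/7)*177) = 9*(14691/7) = 132219/7 ≈ 18888.)
R(s(4)) + r = 3*0 + 132219/7 = 0 + 132219/7 = 132219/7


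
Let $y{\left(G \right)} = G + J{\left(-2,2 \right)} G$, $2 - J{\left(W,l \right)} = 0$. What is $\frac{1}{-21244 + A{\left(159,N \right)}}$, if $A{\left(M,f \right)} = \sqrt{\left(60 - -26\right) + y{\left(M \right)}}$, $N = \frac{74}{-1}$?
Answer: $- \frac{21244}{451306973} - \frac{\sqrt{563}}{451306973} \approx -4.7125 \cdot 10^{-5}$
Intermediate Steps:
$J{\left(W,l \right)} = 2$ ($J{\left(W,l \right)} = 2 - 0 = 2 + 0 = 2$)
$y{\left(G \right)} = 3 G$ ($y{\left(G \right)} = G + 2 G = 3 G$)
$N = -74$ ($N = 74 \left(-1\right) = -74$)
$A{\left(M,f \right)} = \sqrt{86 + 3 M}$ ($A{\left(M,f \right)} = \sqrt{\left(60 - -26\right) + 3 M} = \sqrt{\left(60 + 26\right) + 3 M} = \sqrt{86 + 3 M}$)
$\frac{1}{-21244 + A{\left(159,N \right)}} = \frac{1}{-21244 + \sqrt{86 + 3 \cdot 159}} = \frac{1}{-21244 + \sqrt{86 + 477}} = \frac{1}{-21244 + \sqrt{563}}$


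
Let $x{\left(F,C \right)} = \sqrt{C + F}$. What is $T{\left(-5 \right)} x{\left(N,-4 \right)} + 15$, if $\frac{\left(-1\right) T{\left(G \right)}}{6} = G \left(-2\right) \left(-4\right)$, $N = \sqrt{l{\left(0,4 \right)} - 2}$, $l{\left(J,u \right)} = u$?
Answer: $15 + 240 \sqrt{-4 + \sqrt{2}} \approx 15.0 + 385.93 i$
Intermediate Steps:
$N = \sqrt{2}$ ($N = \sqrt{4 - 2} = \sqrt{2} \approx 1.4142$)
$T{\left(G \right)} = - 48 G$ ($T{\left(G \right)} = - 6 G \left(-2\right) \left(-4\right) = - 6 - 2 G \left(-4\right) = - 6 \cdot 8 G = - 48 G$)
$T{\left(-5 \right)} x{\left(N,-4 \right)} + 15 = \left(-48\right) \left(-5\right) \sqrt{-4 + \sqrt{2}} + 15 = 240 \sqrt{-4 + \sqrt{2}} + 15 = 15 + 240 \sqrt{-4 + \sqrt{2}}$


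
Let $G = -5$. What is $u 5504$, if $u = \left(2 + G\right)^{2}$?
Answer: $49536$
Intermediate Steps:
$u = 9$ ($u = \left(2 - 5\right)^{2} = \left(-3\right)^{2} = 9$)
$u 5504 = 9 \cdot 5504 = 49536$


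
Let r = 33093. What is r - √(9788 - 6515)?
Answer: 33093 - √3273 ≈ 33036.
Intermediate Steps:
r - √(9788 - 6515) = 33093 - √(9788 - 6515) = 33093 - √3273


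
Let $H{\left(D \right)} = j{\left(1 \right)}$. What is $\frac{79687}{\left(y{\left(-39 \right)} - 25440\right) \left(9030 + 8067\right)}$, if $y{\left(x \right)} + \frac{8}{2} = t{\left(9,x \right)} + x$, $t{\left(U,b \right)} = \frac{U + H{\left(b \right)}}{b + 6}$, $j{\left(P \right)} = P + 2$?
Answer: $- \frac{876557}{4792579749} \approx -0.0001829$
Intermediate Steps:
$j{\left(P \right)} = 2 + P$
$H{\left(D \right)} = 3$ ($H{\left(D \right)} = 2 + 1 = 3$)
$t{\left(U,b \right)} = \frac{3 + U}{6 + b}$ ($t{\left(U,b \right)} = \frac{U + 3}{b + 6} = \frac{3 + U}{6 + b}$)
$y{\left(x \right)} = -4 + x + \frac{12}{6 + x}$ ($y{\left(x \right)} = -4 + \left(\frac{3 + 9}{6 + x} + x\right) = -4 + \left(\frac{1}{6 + x} 12 + x\right) = -4 + \left(\frac{12}{6 + x} + x\right) = -4 + \left(x + \frac{12}{6 + x}\right) = -4 + x + \frac{12}{6 + x}$)
$\frac{79687}{\left(y{\left(-39 \right)} - 25440\right) \left(9030 + 8067\right)} = \frac{79687}{\left(\frac{12 + \left(-4 - 39\right) \left(6 - 39\right)}{6 - 39} - 25440\right) \left(9030 + 8067\right)} = \frac{79687}{\left(\frac{12 - -1419}{-33} - 25440\right) 17097} = \frac{79687}{\left(- \frac{12 + 1419}{33} - 25440\right) 17097} = \frac{79687}{\left(\left(- \frac{1}{33}\right) 1431 - 25440\right) 17097} = \frac{79687}{\left(- \frac{477}{11} - 25440\right) 17097} = \frac{79687}{\left(- \frac{280317}{11}\right) 17097} = \frac{79687}{- \frac{4792579749}{11}} = 79687 \left(- \frac{11}{4792579749}\right) = - \frac{876557}{4792579749}$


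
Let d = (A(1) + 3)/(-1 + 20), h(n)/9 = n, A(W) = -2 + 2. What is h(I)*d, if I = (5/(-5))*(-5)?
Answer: 135/19 ≈ 7.1053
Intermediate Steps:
A(W) = 0
I = 5 (I = (5*(-1/5))*(-5) = -1*(-5) = 5)
h(n) = 9*n
d = 3/19 (d = (0 + 3)/(-1 + 20) = 3/19 ≈ 0.15789)
h(I)*d = (9*5)*(3/19) = 45*(3/19) = 135/19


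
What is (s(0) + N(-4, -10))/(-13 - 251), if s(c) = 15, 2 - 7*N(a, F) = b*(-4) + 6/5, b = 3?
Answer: -589/9240 ≈ -0.063745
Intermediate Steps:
N(a, F) = 64/35 (N(a, F) = 2/7 - (3*(-4) + 6/5)/7 = 2/7 - (-12 + 6*(⅕))/7 = 2/7 - (-12 + 6/5)/7 = 2/7 - ⅐*(-54/5) = 2/7 + 54/35 = 64/35)
(s(0) + N(-4, -10))/(-13 - 251) = (15 + 64/35)/(-13 - 251) = (589/35)/(-264) = (589/35)*(-1/264) = -589/9240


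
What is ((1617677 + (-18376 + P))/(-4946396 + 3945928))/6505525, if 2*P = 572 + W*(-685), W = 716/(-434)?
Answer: -173616497/706179800048450 ≈ -2.4585e-7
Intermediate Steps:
W = -358/217 (W = 716*(-1/434) = -358/217 ≈ -1.6498)
P = 184677/217 (P = (572 - 358/217*(-685))/2 = (572 + 245230/217)/2 = (1/2)*(369354/217) = 184677/217 ≈ 851.05)
((1617677 + (-18376 + P))/(-4946396 + 3945928))/6505525 = ((1617677 + (-18376 + 184677/217))/(-4946396 + 3945928))/6505525 = ((1617677 - 3802915/217)/(-1000468))*(1/6505525) = ((347232994/217)*(-1/1000468))*(1/6505525) = -173616497/108550778*1/6505525 = -173616497/706179800048450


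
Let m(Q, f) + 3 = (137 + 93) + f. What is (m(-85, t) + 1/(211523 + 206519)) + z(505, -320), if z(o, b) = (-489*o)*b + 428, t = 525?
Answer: 33035175430361/418042 ≈ 7.9024e+7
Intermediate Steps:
z(o, b) = 428 - 489*b*o (z(o, b) = -489*b*o + 428 = 428 - 489*b*o)
m(Q, f) = 227 + f (m(Q, f) = -3 + ((137 + 93) + f) = -3 + (230 + f) = 227 + f)
(m(-85, t) + 1/(211523 + 206519)) + z(505, -320) = ((227 + 525) + 1/(211523 + 206519)) + (428 - 489*(-320)*505) = (752 + 1/418042) + (428 + 79022400) = (752 + 1/418042) + 79022828 = 314367585/418042 + 79022828 = 33035175430361/418042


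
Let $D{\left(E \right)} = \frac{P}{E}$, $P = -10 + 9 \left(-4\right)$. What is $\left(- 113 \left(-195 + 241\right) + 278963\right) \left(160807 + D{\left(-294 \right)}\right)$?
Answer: $\frac{2157145188260}{49} \approx 4.4023 \cdot 10^{10}$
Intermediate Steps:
$P = -46$ ($P = -10 - 36 = -46$)
$D{\left(E \right)} = - \frac{46}{E}$
$\left(- 113 \left(-195 + 241\right) + 278963\right) \left(160807 + D{\left(-294 \right)}\right) = \left(- 113 \left(-195 + 241\right) + 278963\right) \left(160807 - \frac{46}{-294}\right) = \left(\left(-113\right) 46 + 278963\right) \left(160807 - - \frac{23}{147}\right) = \left(-5198 + 278963\right) \left(160807 + \frac{23}{147}\right) = 273765 \cdot \frac{23638652}{147} = \frac{2157145188260}{49}$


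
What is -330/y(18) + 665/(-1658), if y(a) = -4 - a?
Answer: 24205/1658 ≈ 14.599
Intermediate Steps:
-330/y(18) + 665/(-1658) = -330/(-4 - 1*18) + 665/(-1658) = -330/(-4 - 18) + 665*(-1/1658) = -330/(-22) - 665/1658 = -330*(-1/22) - 665/1658 = 15 - 665/1658 = 24205/1658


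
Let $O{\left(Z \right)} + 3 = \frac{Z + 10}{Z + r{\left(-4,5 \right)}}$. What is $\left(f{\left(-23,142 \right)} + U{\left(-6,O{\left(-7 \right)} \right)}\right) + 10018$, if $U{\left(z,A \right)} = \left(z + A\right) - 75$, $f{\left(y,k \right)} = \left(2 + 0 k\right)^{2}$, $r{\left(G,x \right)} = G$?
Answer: $\frac{109315}{11} \approx 9937.7$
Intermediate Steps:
$f{\left(y,k \right)} = 4$ ($f{\left(y,k \right)} = \left(2 + 0\right)^{2} = 2^{2} = 4$)
$O{\left(Z \right)} = -3 + \frac{10 + Z}{-4 + Z}$ ($O{\left(Z \right)} = -3 + \frac{Z + 10}{Z - 4} = -3 + \frac{10 + Z}{-4 + Z}$)
$U{\left(z,A \right)} = -75 + A + z$ ($U{\left(z,A \right)} = \left(A + z\right) - 75 = -75 + A + z$)
$\left(f{\left(-23,142 \right)} + U{\left(-6,O{\left(-7 \right)} \right)}\right) + 10018 = \left(4 - \left(81 - \frac{2 \left(11 - -7\right)}{-4 - 7}\right)\right) + 10018 = \left(4 - \left(81 - \frac{2 \left(11 + 7\right)}{-11}\right)\right) + 10018 = \left(4 - \left(81 + \frac{36}{11}\right)\right) + 10018 = \left(4 - \frac{927}{11}\right) + 10018 = - \frac{883}{11} + 10018 = \frac{109315}{11}$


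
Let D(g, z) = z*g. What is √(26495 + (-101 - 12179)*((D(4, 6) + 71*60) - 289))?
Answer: I*√49032105 ≈ 7002.3*I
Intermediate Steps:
D(g, z) = g*z
√(26495 + (-101 - 12179)*((D(4, 6) + 71*60) - 289)) = √(26495 + (-101 - 12179)*((4*6 + 71*60) - 289)) = √(26495 - 12280*((24 + 4260) - 289)) = √(26495 - 12280*(4284 - 289)) = √(26495 - 12280*3995) = √(26495 - 49058600) = √(-49032105) = I*√49032105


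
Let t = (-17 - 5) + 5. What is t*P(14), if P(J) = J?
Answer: -238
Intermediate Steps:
t = -17 (t = -22 + 5 = -17)
t*P(14) = -17*14 = -238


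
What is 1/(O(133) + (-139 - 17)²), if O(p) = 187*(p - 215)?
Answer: 1/9002 ≈ 0.00011109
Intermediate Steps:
O(p) = -40205 + 187*p (O(p) = 187*(-215 + p) = -40205 + 187*p)
1/(O(133) + (-139 - 17)²) = 1/((-40205 + 187*133) + (-139 - 17)²) = 1/((-40205 + 24871) + (-156)²) = 1/(-15334 + 24336) = 1/9002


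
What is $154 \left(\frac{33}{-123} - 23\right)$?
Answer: $- \frac{146916}{41} \approx -3583.3$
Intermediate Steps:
$154 \left(\frac{33}{-123} - 23\right) = 154 \left(33 \left(- \frac{1}{123}\right) - 23\right) = 154 \left(- \frac{11}{41} - 23\right) = 154 \left(- \frac{954}{41}\right) = - \frac{146916}{41}$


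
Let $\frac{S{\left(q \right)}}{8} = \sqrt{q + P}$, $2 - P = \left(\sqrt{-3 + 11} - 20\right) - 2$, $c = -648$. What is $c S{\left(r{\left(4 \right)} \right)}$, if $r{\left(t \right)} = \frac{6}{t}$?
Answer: $- 2592 \sqrt{102 - 8 \sqrt{2}} \approx -24683.0$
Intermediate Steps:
$P = 24 - 2 \sqrt{2}$ ($P = 2 - \left(\left(\sqrt{-3 + 11} - 20\right) - 2\right) = 2 - \left(\left(\sqrt{8} - 20\right) - 2\right) = 2 - \left(\left(2 \sqrt{2} - 20\right) - 2\right) = 2 - \left(\left(-20 + 2 \sqrt{2}\right) - 2\right) = 2 - \left(-22 + 2 \sqrt{2}\right) = 2 + \left(22 - 2 \sqrt{2}\right) = 24 - 2 \sqrt{2} \approx 21.172$)
$S{\left(q \right)} = 8 \sqrt{24 + q - 2 \sqrt{2}}$ ($S{\left(q \right)} = 8 \sqrt{q + \left(24 - 2 \sqrt{2}\right)} = 8 \sqrt{24 + q - 2 \sqrt{2}}$)
$c S{\left(r{\left(4 \right)} \right)} = - 648 \cdot 8 \sqrt{24 + \frac{6}{4} - 2 \sqrt{2}} = - 648 \cdot 8 \sqrt{24 + 6 \cdot \frac{1}{4} - 2 \sqrt{2}} = - 648 \cdot 8 \sqrt{24 + \frac{3}{2} - 2 \sqrt{2}} = - 648 \cdot 8 \sqrt{\frac{51}{2} - 2 \sqrt{2}} = - 5184 \sqrt{\frac{51}{2} - 2 \sqrt{2}}$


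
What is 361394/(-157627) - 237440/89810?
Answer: -998339286/202235441 ≈ -4.9365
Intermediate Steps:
361394/(-157627) - 237440/89810 = 361394*(-1/157627) - 237440*1/89810 = -361394/157627 - 3392/1283 = -998339286/202235441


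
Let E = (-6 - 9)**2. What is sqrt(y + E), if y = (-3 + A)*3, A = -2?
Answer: sqrt(210) ≈ 14.491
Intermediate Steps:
E = 225 (E = (-15)**2 = 225)
y = -15 (y = (-3 - 2)*3 = -5*3 = -15)
sqrt(y + E) = sqrt(-15 + 225) = sqrt(210)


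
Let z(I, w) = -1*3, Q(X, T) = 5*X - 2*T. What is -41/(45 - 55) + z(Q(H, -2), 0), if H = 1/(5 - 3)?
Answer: 11/10 ≈ 1.1000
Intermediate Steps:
H = ½ (H = 1/2 = ½ ≈ 0.50000)
Q(X, T) = -2*T + 5*X
z(I, w) = -3
-41/(45 - 55) + z(Q(H, -2), 0) = -41/(45 - 55) - 3 = -41/(-10) - 3 = -41*(-⅒) - 3 = 41/10 - 3 = 11/10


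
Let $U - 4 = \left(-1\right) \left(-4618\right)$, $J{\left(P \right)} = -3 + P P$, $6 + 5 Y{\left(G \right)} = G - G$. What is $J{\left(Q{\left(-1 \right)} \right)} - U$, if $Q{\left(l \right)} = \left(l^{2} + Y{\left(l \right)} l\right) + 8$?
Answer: $- \frac{113024}{25} \approx -4521.0$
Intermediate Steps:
$Y{\left(G \right)} = - \frac{6}{5}$ ($Y{\left(G \right)} = - \frac{6}{5} + \frac{G - G}{5} = - \frac{6}{5} + \frac{1}{5} \cdot 0 = - \frac{6}{5} + 0 = - \frac{6}{5}$)
$Q{\left(l \right)} = 8 + l^{2} - \frac{6 l}{5}$ ($Q{\left(l \right)} = \left(l^{2} - \frac{6 l}{5}\right) + 8 = 8 + l^{2} - \frac{6 l}{5}$)
$J{\left(P \right)} = -3 + P^{2}$
$U = 4622$ ($U = 4 - -4618 = 4 + 4618 = 4622$)
$J{\left(Q{\left(-1 \right)} \right)} - U = \left(-3 + \left(8 + \left(-1\right)^{2} - - \frac{6}{5}\right)^{2}\right) - 4622 = \left(-3 + \left(8 + 1 + \frac{6}{5}\right)^{2}\right) - 4622 = \left(-3 + \left(\frac{51}{5}\right)^{2}\right) - 4622 = \left(-3 + \frac{2601}{25}\right) - 4622 = \frac{2526}{25} - 4622 = - \frac{113024}{25}$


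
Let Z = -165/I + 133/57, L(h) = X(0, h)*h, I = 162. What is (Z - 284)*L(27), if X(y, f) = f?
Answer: -412155/2 ≈ -2.0608e+5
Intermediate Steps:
L(h) = h**2 (L(h) = h*h = h**2)
Z = 71/54 (Z = -165/162 + 133/57 = -165*1/162 + 133*(1/57) = -55/54 + 7/3 = 71/54 ≈ 1.3148)
(Z - 284)*L(27) = (71/54 - 284)*27**2 = -15265/54*729 = -412155/2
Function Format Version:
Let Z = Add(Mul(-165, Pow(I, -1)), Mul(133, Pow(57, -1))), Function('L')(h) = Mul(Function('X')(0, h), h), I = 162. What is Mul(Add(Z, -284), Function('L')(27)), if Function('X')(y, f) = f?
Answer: Rational(-412155, 2) ≈ -2.0608e+5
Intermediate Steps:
Function('L')(h) = Pow(h, 2) (Function('L')(h) = Mul(h, h) = Pow(h, 2))
Z = Rational(71, 54) (Z = Add(Mul(-165, Pow(162, -1)), Mul(133, Pow(57, -1))) = Add(Mul(-165, Rational(1, 162)), Mul(133, Rational(1, 57))) = Add(Rational(-55, 54), Rational(7, 3)) = Rational(71, 54) ≈ 1.3148)
Mul(Add(Z, -284), Function('L')(27)) = Mul(Add(Rational(71, 54), -284), Pow(27, 2)) = Mul(Rational(-15265, 54), 729) = Rational(-412155, 2)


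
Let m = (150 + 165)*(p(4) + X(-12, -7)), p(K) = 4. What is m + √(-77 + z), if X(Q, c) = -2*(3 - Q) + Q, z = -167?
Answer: -11970 + 2*I*√61 ≈ -11970.0 + 15.62*I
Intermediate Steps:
X(Q, c) = -6 + 3*Q (X(Q, c) = (-6 + 2*Q) + Q = -6 + 3*Q)
m = -11970 (m = (150 + 165)*(4 + (-6 + 3*(-12))) = 315*(4 + (-6 - 36)) = 315*(4 - 42) = 315*(-38) = -11970)
m + √(-77 + z) = -11970 + √(-77 - 167) = -11970 + √(-244) = -11970 + 2*I*√61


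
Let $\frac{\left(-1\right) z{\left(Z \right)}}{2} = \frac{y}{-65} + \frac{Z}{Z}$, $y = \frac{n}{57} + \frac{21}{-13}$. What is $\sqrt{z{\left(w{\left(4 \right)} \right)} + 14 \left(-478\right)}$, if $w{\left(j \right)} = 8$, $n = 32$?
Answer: $\frac{2 i \sqrt{22972287630}}{3705} \approx 81.817 i$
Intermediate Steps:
$y = - \frac{781}{741}$ ($y = \frac{32}{57} + \frac{21}{-13} = 32 \cdot \frac{1}{57} + 21 \left(- \frac{1}{13}\right) = \frac{32}{57} - \frac{21}{13} = - \frac{781}{741} \approx -1.054$)
$z{\left(Z \right)} = - \frac{97892}{48165}$ ($z{\left(Z \right)} = - 2 \left(- \frac{781}{741 \left(-65\right)} + \frac{Z}{Z}\right) = - 2 \left(\left(- \frac{781}{741}\right) \left(- \frac{1}{65}\right) + 1\right) = - 2 \left(\frac{781}{48165} + 1\right) = \left(-2\right) \frac{48946}{48165} = - \frac{97892}{48165}$)
$\sqrt{z{\left(w{\left(4 \right)} \right)} + 14 \left(-478\right)} = \sqrt{- \frac{97892}{48165} + 14 \left(-478\right)} = \sqrt{- \frac{97892}{48165} - 6692} = \sqrt{- \frac{322418072}{48165}} = \frac{2 i \sqrt{22972287630}}{3705}$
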